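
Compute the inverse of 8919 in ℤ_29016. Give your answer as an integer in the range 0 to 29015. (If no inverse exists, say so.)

no inverse exists

Compute gcd(8919, 29016):
29016 = 3*8919 + 2259
8919 = 3*2259 + 2142
2259 = 1*2142 + 117
2142 = 18*117 + 36
117 = 3*36 + 9
36 = 4*9 + 0
The gcd is 9, not 1, hence no inverse exists.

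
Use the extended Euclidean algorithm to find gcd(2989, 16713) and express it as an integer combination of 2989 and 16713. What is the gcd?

Repeated division:
16713 = 5·2989 + 1768
2989 = 1·1768 + 1221
1768 = 1·1221 + 547
1221 = 2·547 + 127
547 = 4·127 + 39
127 = 3·39 + 10
39 = 3·10 + 9
10 = 1·9 + 1
9 = 9·1 + 0
gcd(2989, 16713) = 1.
Back-substituting:
1 = 10 − 9
1 = −39 + 4·10
1 = 4·127 − 13·39
1 = −13·547 + 56·127
1 = 56·1221 − 125·547
1 = −125·1768 + 181·1221
1 = 181·2989 − 306·1768
1 = −306·16713 + 1711·2989
So 1 = (-306)·16713 + (1711)·2989.

1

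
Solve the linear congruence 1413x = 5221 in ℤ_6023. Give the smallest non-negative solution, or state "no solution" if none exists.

First find gcd(1413, 6023):
6023 = 4×1413 + 371
1413 = 3×371 + 300
371 = 1×300 + 71
300 = 4×71 + 16
71 = 4×16 + 7
16 = 2×7 + 2
7 = 3×2 + 1
2 = 2×1 + 0
gcd = 1, so a unique solution mod 6023 exists.
Back-substitute for the Bézout coefficients:
1 = 7 − 3·2
1 = −3·16 + 7·7
1 = 7·71 − 31·16
1 = −31·300 + 131·71
1 = 131·371 − 162·300
1 = −162·1413 + 617·371
1 = 617·6023 − 2630·1413
So 1413·(-2630) ≡ 1 (mod 6023), giving 1413⁻¹ ≡ 3393.
x ≡ 1413⁻¹·5221 ≡ 3393·5221 ≡ 1210 (mod 6023).

1210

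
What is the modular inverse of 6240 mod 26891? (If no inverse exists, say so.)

gcd(26891, 6240) by repeated division:
26891 = 4*6240 + 1931
6240 = 3*1931 + 447
1931 = 4*447 + 143
447 = 3*143 + 18
143 = 7*18 + 17
18 = 1*17 + 1
17 = 17*1 + 0
gcd = 1, so the inverse exists. Back-substitute:
1 = 18 − 17
1 = −143 + 8·18
1 = 8·447 − 25·143
1 = −25·1931 + 108·447
1 = 108·6240 − 349·1931
1 = −349·26891 + 1504·6240
So 6240·1504 ≡ 1 (mod 26891).

1504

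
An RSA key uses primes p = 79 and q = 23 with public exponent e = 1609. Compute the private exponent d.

φ(n) = (p−1)(q−1) = 78·22 = 1716.
Need d with 1609·d ≡ 1 (mod 1716). Apply the extended Euclidean algorithm:
1716 = 1*1609 + 107
1609 = 15*107 + 4
107 = 26*4 + 3
4 = 1*3 + 1
3 = 3*1 + 0
Back-substitute:
1 = 4 − 3
1 = −107 + 27·4
1 = 27·1609 − 406·107
1 = −406·1716 + 433·1609
So 1609·433 ≡ 1 (mod 1716), hence d = 433.

433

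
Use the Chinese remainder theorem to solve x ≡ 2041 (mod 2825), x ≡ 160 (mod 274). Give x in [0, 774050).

Write x = 2041 + 2825·k. Then 2825·k ≡ 160 − 2041 ≡ 37 (mod 274).
Need 2825⁻¹ mod 274. Extended Euclid on (274, 85):
274 = 3*85 + 19
85 = 4*19 + 9
19 = 2*9 + 1
9 = 9*1 + 0
Back-substitute:
1 = 19 − 2·9
1 = −2·85 + 9·19
1 = 9·274 − 29·85
2825⁻¹ ≡ 245 (mod 274), so k ≡ 245·37 ≡ 23 (mod 274).
x = 2041 + 2825·23 = 67016.

67016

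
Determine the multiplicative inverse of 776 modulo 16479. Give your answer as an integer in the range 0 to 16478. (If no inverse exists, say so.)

9365

Extended Euclidean algorithm:
16479 = 21*776 + 183
776 = 4*183 + 44
183 = 4*44 + 7
44 = 6*7 + 2
7 = 3*2 + 1
2 = 2*1 + 0
gcd = 1, so the inverse exists. Back-substitute:
1 = 7 − 3·2
1 = −3·44 + 19·7
1 = 19·183 − 79·44
1 = −79·776 + 335·183
1 = 335·16479 − 7114·776
Hence 776⁻¹ ≡ -7114 ≡ 9365 (mod 16479).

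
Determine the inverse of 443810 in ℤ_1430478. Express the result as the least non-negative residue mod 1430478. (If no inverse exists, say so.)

no inverse exists

Compute gcd(443810, 1430478):
1430478 = 3×443810 + 99048
443810 = 4×99048 + 47618
99048 = 2×47618 + 3812
47618 = 12×3812 + 1874
3812 = 2×1874 + 64
1874 = 29×64 + 18
64 = 3×18 + 10
18 = 1×10 + 8
10 = 1×8 + 2
8 = 4×2 + 0
Since gcd = 2 > 1, 443810 is not a unit mod 1430478.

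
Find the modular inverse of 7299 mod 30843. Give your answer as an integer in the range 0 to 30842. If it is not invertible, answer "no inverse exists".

no inverse exists

Euclidean algorithm on 30843, 7299:
30843 = 4*7299 + 1647
7299 = 4*1647 + 711
1647 = 2*711 + 225
711 = 3*225 + 36
225 = 6*36 + 9
36 = 4*9 + 0
The gcd is 9, not 1, hence no inverse exists.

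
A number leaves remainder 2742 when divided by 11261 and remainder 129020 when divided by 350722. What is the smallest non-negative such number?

2823090398

Write x = 2742 + 11261·k. Then 11261·k ≡ 129020 − 2742 ≡ 126278 (mod 350722).
Need 11261⁻¹ mod 350722. Extended Euclid on (350722, 11261):
350722 = 31*11261 + 1631
11261 = 6*1631 + 1475
1631 = 1*1475 + 156
1475 = 9*156 + 71
156 = 2*71 + 14
71 = 5*14 + 1
14 = 14*1 + 0
Back-substitute:
1 = 71 − 5·14
1 = −5·156 + 11·71
1 = 11·1475 − 104·156
1 = −104·1631 + 115·1475
1 = 115·11261 − 794·1631
1 = −794·350722 + 24729·11261
11261⁻¹ ≡ 24729 (mod 350722), so k ≡ 24729·126278 ≡ 250696 (mod 350722).
x = 2742 + 11261·250696 = 2823090398.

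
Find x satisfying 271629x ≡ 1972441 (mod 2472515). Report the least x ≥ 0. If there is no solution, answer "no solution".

First find gcd(271629, 2472515):
2472515 = 9·271629 + 27854
271629 = 9·27854 + 20943
27854 = 1·20943 + 6911
20943 = 3·6911 + 210
6911 = 32·210 + 191
210 = 1·191 + 19
191 = 10·19 + 1
19 = 19·1 + 0
gcd = 1, so a unique solution mod 2472515 exists.
Back-substitute for the Bézout coefficients:
1 = 191 − 10·19
1 = −10·210 + 11·191
1 = 11·6911 − 362·210
1 = −362·20943 + 1097·6911
1 = 1097·27854 − 1459·20943
1 = −1459·271629 + 14228·27854
1 = 14228·2472515 − 129511·271629
So 271629·(-129511) ≡ 1 (mod 2472515), giving 271629⁻¹ ≡ 2343004.
x ≡ 271629⁻¹·1972441 ≡ 2343004·1972441 ≡ 25904 (mod 2472515).

25904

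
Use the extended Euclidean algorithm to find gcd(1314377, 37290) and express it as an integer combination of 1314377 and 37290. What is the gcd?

1

Euclidean algorithm:
1314377 = 35×37290 + 9227
37290 = 4×9227 + 382
9227 = 24×382 + 59
382 = 6×59 + 28
59 = 2×28 + 3
28 = 9×3 + 1
3 = 3×1 + 0
gcd(1314377, 37290) = 1.
Express as a combination:
1 = 28 − 9·3
1 = −9·59 + 19·28
1 = 19·382 − 123·59
1 = −123·9227 + 2971·382
1 = 2971·37290 − 12007·9227
1 = −12007·1314377 + 423216·37290
So 1 = (-12007)·1314377 + (423216)·37290.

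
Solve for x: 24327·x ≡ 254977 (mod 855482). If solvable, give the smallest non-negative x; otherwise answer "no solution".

First find gcd(24327, 855482):
855482 = 35*24327 + 4037
24327 = 6*4037 + 105
4037 = 38*105 + 47
105 = 2*47 + 11
47 = 4*11 + 3
11 = 3*3 + 2
3 = 1*2 + 1
2 = 2*1 + 0
gcd = 1, so a unique solution mod 855482 exists.
Back-substitute for the Bézout coefficients:
1 = 3 − 2
1 = −11 + 4·3
1 = 4·47 − 17·11
1 = −17·105 + 38·47
1 = 38·4037 − 1461·105
1 = −1461·24327 + 8804·4037
1 = 8804·855482 − 309601·24327
So 24327·(-309601) ≡ 1 (mod 855482), giving 24327⁻¹ ≡ 545881.
x ≡ 24327⁻¹·254977 ≡ 545881·254977 ≡ 178337 (mod 855482).

178337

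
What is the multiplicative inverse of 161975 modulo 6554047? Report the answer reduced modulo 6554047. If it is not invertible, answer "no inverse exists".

Apply the Euclidean algorithm to 6554047 and 161975:
6554047 = 40*161975 + 75047
161975 = 2*75047 + 11881
75047 = 6*11881 + 3761
11881 = 3*3761 + 598
3761 = 6*598 + 173
598 = 3*173 + 79
173 = 2*79 + 15
79 = 5*15 + 4
15 = 3*4 + 3
4 = 1*3 + 1
3 = 3*1 + 0
Since gcd(161975, 6554047) = 1, back-substitute to write 1 as a combination:
1 = 4 − 3
1 = −15 + 4·4
1 = 4·79 − 21·15
1 = −21·173 + 46·79
1 = 46·598 − 159·173
1 = −159·3761 + 1000·598
1 = 1000·11881 − 3159·3761
1 = −3159·75047 + 19954·11881
1 = 19954·161975 − 43067·75047
1 = −43067·6554047 + 1742634·161975
So 161975·1742634 ≡ 1 (mod 6554047).

1742634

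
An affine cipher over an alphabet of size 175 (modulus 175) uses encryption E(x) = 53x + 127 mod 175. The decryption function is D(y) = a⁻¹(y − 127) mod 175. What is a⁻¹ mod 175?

142

Apply the Euclidean algorithm to 175 and 53:
175 = 3×53 + 16
53 = 3×16 + 5
16 = 3×5 + 1
5 = 5×1 + 0
Since gcd(53, 175) = 1, back-substitute to write 1 as a combination:
1 = 16 − 3·5
1 = −3·53 + 10·16
1 = 10·175 − 33·53
So 53·(-33) ≡ 1 (mod 175), and -33 ≡ 142 (mod 175).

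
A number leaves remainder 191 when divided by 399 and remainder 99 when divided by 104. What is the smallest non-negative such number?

14555

Write x = 191 + 399·k. Then 399·k ≡ 99 − 191 ≡ 12 (mod 104).
Need 399⁻¹ mod 104. Extended Euclid on (104, 87):
104 = 1×87 + 17
87 = 5×17 + 2
17 = 8×2 + 1
2 = 2×1 + 0
Back-substitute:
1 = 17 − 8·2
1 = −8·87 + 41·17
1 = 41·104 − 49·87
399⁻¹ ≡ 55 (mod 104), so k ≡ 55·12 ≡ 36 (mod 104).
x = 191 + 399·36 = 14555.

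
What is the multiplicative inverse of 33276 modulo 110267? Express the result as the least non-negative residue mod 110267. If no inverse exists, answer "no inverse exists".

28594

Run Euclid on (110267, 33276):
110267 = 3×33276 + 10439
33276 = 3×10439 + 1959
10439 = 5×1959 + 644
1959 = 3×644 + 27
644 = 23×27 + 23
27 = 1×23 + 4
23 = 5×4 + 3
4 = 1×3 + 1
3 = 3×1 + 0
Since gcd(33276, 110267) = 1, back-substitute to write 1 as a combination:
1 = 4 − 3
1 = −23 + 6·4
1 = 6·27 − 7·23
1 = −7·644 + 167·27
1 = 167·1959 − 508·644
1 = −508·10439 + 2707·1959
1 = 2707·33276 − 8629·10439
1 = −8629·110267 + 28594·33276
So 33276·28594 ≡ 1 (mod 110267).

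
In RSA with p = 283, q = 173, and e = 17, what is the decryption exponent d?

φ(n) = (p−1)(q−1) = 282·172 = 48504.
Need d with 17·d ≡ 1 (mod 48504). Apply the extended Euclidean algorithm:
48504 = 2853·17 + 3
17 = 5·3 + 2
3 = 1·2 + 1
2 = 2·1 + 0
Back-substitute:
1 = 3 − 2
1 = −17 + 6·3
1 = 6·48504 − 17119·17
So 17·(-17119) ≡ 1 (mod 48504), hence d ≡ -17119 ≡ 31385 (mod 48504).

31385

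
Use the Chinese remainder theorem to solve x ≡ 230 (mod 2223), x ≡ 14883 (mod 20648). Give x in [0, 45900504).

13291547

Write x = 230 + 2223·k. Then 2223·k ≡ 14883 − 230 ≡ 14653 (mod 20648).
Need 2223⁻¹ mod 20648. Extended Euclid on (20648, 2223):
20648 = 9*2223 + 641
2223 = 3*641 + 300
641 = 2*300 + 41
300 = 7*41 + 13
41 = 3*13 + 2
13 = 6*2 + 1
2 = 2*1 + 0
Back-substitute:
1 = 13 − 6·2
1 = −6·41 + 19·13
1 = 19·300 − 139·41
1 = −139·641 + 297·300
1 = 297·2223 − 1030·641
1 = −1030·20648 + 9567·2223
2223⁻¹ ≡ 9567 (mod 20648), so k ≡ 9567·14653 ≡ 5979 (mod 20648).
x = 230 + 2223·5979 = 13291547.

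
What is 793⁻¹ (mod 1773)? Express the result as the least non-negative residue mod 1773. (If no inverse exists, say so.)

1261

Apply the Euclidean algorithm to 1773 and 793:
1773 = 2·793 + 187
793 = 4·187 + 45
187 = 4·45 + 7
45 = 6·7 + 3
7 = 2·3 + 1
3 = 3·1 + 0
The gcd is 1. Working backward:
1 = 7 − 2·3
1 = −2·45 + 13·7
1 = 13·187 − 54·45
1 = −54·793 + 229·187
1 = 229·1773 − 512·793
So 793·(-512) ≡ 1 (mod 1773), and -512 ≡ 1261 (mod 1773).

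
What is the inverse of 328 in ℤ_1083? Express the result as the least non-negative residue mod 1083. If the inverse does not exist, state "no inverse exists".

175

Extended Euclidean algorithm:
1083 = 3×328 + 99
328 = 3×99 + 31
99 = 3×31 + 6
31 = 5×6 + 1
6 = 6×1 + 0
gcd = 1, so the inverse exists. Back-substitute:
1 = 31 − 5·6
1 = −5·99 + 16·31
1 = 16·328 − 53·99
1 = −53·1083 + 175·328
So 328·175 ≡ 1 (mod 1083).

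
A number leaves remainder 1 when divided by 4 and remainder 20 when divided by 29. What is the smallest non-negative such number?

Write x = 1 + 4·k. Then 4·k ≡ 20 − 1 ≡ 19 (mod 29).
Need 4⁻¹ mod 29. Extended Euclid on (29, 4):
29 = 7·4 + 1
4 = 4·1 + 0
Back-substitute:
1 = 29 − 7·4
4⁻¹ ≡ 22 (mod 29), so k ≡ 22·19 ≡ 12 (mod 29).
x = 1 + 4·12 = 49.

49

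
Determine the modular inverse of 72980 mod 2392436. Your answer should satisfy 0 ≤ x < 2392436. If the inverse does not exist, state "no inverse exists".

Euclidean algorithm on 2392436, 72980:
2392436 = 32*72980 + 57076
72980 = 1*57076 + 15904
57076 = 3*15904 + 9364
15904 = 1*9364 + 6540
9364 = 1*6540 + 2824
6540 = 2*2824 + 892
2824 = 3*892 + 148
892 = 6*148 + 4
148 = 37*4 + 0
The gcd is 4, not 1, hence no inverse exists.

no inverse exists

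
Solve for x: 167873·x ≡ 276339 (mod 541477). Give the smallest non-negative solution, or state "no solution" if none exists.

10033

First find gcd(167873, 541477):
541477 = 3×167873 + 37858
167873 = 4×37858 + 16441
37858 = 2×16441 + 4976
16441 = 3×4976 + 1513
4976 = 3×1513 + 437
1513 = 3×437 + 202
437 = 2×202 + 33
202 = 6×33 + 4
33 = 8×4 + 1
4 = 4×1 + 0
gcd = 1, so a unique solution mod 541477 exists.
Back-substitute for the Bézout coefficients:
1 = 33 − 8·4
1 = −8·202 + 49·33
1 = 49·437 − 106·202
1 = −106·1513 + 367·437
1 = 367·4976 − 1207·1513
1 = −1207·16441 + 3988·4976
1 = 3988·37858 − 9183·16441
1 = −9183·167873 + 40720·37858
1 = 40720·541477 − 131343·167873
So 167873·(-131343) ≡ 1 (mod 541477), giving 167873⁻¹ ≡ 410134.
x ≡ 167873⁻¹·276339 ≡ 410134·276339 ≡ 10033 (mod 541477).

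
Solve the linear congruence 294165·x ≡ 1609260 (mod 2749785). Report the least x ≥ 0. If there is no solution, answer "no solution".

First find gcd(294165, 2749785):
2749785 = 9·294165 + 102300
294165 = 2·102300 + 89565
102300 = 1·89565 + 12735
89565 = 7·12735 + 420
12735 = 30·420 + 135
420 = 3·135 + 15
135 = 9·15 + 0
gcd = 15 and 15 | 1609260, so solutions exist. Divide through by 15: 19611x ≡ 107284 (mod 183319).
Now find 19611⁻¹ mod 183319:
183319 = 9*19611 + 6820
19611 = 2*6820 + 5971
6820 = 1*5971 + 849
5971 = 7*849 + 28
849 = 30*28 + 9
28 = 3*9 + 1
9 = 9*1 + 0
Back-substitute:
1 = 28 − 3·9
1 = −3·849 + 91·28
1 = 91·5971 − 640·849
1 = −640·6820 + 731·5971
1 = 731·19611 − 2102·6820
1 = −2102·183319 + 19649·19611
So 19611⁻¹ ≡ 19649 (mod 183319).
Then x ≡ 19649·107284 ≡ 38135 (mod 183319); the smallest non-negative solution is x = 38135.

38135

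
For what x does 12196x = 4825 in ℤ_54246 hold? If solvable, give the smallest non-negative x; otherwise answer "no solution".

no solution

gcd(12196, 54246):
54246 = 4*12196 + 5462
12196 = 2*5462 + 1272
5462 = 4*1272 + 374
1272 = 3*374 + 150
374 = 2*150 + 74
150 = 2*74 + 2
74 = 37*2 + 0
gcd = 2, but 2 ∤ 4825, so the congruence has no solution.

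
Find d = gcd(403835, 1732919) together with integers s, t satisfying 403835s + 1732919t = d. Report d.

1

Euclidean algorithm:
1732919 = 4×403835 + 117579
403835 = 3×117579 + 51098
117579 = 2×51098 + 15383
51098 = 3×15383 + 4949
15383 = 3×4949 + 536
4949 = 9×536 + 125
536 = 4×125 + 36
125 = 3×36 + 17
36 = 2×17 + 2
17 = 8×2 + 1
2 = 2×1 + 0
gcd(403835, 1732919) = 1.
Back-substituting:
1 = 17 − 8·2
1 = −8·36 + 17·17
1 = 17·125 − 59·36
1 = −59·536 + 253·125
1 = 253·4949 − 2336·536
1 = −2336·15383 + 7261·4949
1 = 7261·51098 − 24119·15383
1 = −24119·117579 + 55499·51098
1 = 55499·403835 − 190616·117579
1 = −190616·1732919 + 817963·403835
So 1 = (-190616)·1732919 + (817963)·403835.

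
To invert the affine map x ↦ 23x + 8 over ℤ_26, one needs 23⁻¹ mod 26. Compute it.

17

Apply the Euclidean algorithm to 26 and 23:
26 = 1*23 + 3
23 = 7*3 + 2
3 = 1*2 + 1
2 = 2*1 + 0
gcd = 1, so the inverse exists. Back-substitute:
1 = 3 − 2
1 = −23 + 8·3
1 = 8·26 − 9·23
So 23·(-9) ≡ 1 (mod 26), and -9 ≡ 17 (mod 26).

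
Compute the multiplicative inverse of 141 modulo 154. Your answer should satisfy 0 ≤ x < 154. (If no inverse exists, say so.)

71

Extended Euclidean algorithm:
154 = 1×141 + 13
141 = 10×13 + 11
13 = 1×11 + 2
11 = 5×2 + 1
2 = 2×1 + 0
The gcd is 1. Working backward:
1 = 11 − 5·2
1 = −5·13 + 6·11
1 = 6·141 − 65·13
1 = −65·154 + 71·141
So 141·71 ≡ 1 (mod 154).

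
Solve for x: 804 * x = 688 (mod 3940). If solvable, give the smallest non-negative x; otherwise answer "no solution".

437

First find gcd(804, 3940):
3940 = 4·804 + 724
804 = 1·724 + 80
724 = 9·80 + 4
80 = 20·4 + 0
gcd = 4 and 4 | 688, so solutions exist. Divide through by 4: 201x ≡ 172 (mod 985).
Now find 201⁻¹ mod 985:
985 = 4×201 + 181
201 = 1×181 + 20
181 = 9×20 + 1
20 = 20×1 + 0
Back-substitute:
1 = 181 − 9·20
1 = −9·201 + 10·181
1 = 10·985 − 49·201
So 201·(-49) ≡ 1 (mod 985), i.e. 201⁻¹ ≡ 936.
Then x ≡ 936·172 ≡ 437 (mod 985); the smallest non-negative solution is x = 437.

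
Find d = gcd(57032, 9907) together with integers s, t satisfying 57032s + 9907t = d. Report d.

1

Repeated division:
57032 = 5*9907 + 7497
9907 = 1*7497 + 2410
7497 = 3*2410 + 267
2410 = 9*267 + 7
267 = 38*7 + 1
7 = 7*1 + 0
gcd(57032, 9907) = 1.
Express as a combination:
1 = 267 − 38·7
1 = −38·2410 + 343·267
1 = 343·7497 − 1067·2410
1 = −1067·9907 + 1410·7497
1 = 1410·57032 − 8117·9907
So 1 = (1410)·57032 + (-8117)·9907.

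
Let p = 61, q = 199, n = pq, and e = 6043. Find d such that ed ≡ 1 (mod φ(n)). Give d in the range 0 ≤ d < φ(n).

φ(n) = (p−1)(q−1) = 60·198 = 11880.
Need d with 6043·d ≡ 1 (mod 11880). Apply the extended Euclidean algorithm:
11880 = 1·6043 + 5837
6043 = 1·5837 + 206
5837 = 28·206 + 69
206 = 2·69 + 68
69 = 1·68 + 1
68 = 68·1 + 0
Back-substitute:
1 = 69 − 68
1 = −206 + 3·69
1 = 3·5837 − 85·206
1 = −85·6043 + 88·5837
1 = 88·11880 − 173·6043
So 6043·(-173) ≡ 1 (mod 11880), hence d ≡ -173 ≡ 11707 (mod 11880).

11707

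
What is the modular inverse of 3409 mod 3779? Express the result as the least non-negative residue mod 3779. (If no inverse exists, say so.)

Run Euclid on (3779, 3409):
3779 = 1·3409 + 370
3409 = 9·370 + 79
370 = 4·79 + 54
79 = 1·54 + 25
54 = 2·25 + 4
25 = 6·4 + 1
4 = 4·1 + 0
The gcd is 1. Working backward:
1 = 25 − 6·4
1 = −6·54 + 13·25
1 = 13·79 − 19·54
1 = −19·370 + 89·79
1 = 89·3409 − 820·370
1 = −820·3779 + 909·3409
So 3409·909 ≡ 1 (mod 3779).

909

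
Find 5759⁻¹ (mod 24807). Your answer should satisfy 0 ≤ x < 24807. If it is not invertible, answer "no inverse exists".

5729

gcd(24807, 5759) by repeated division:
24807 = 4*5759 + 1771
5759 = 3*1771 + 446
1771 = 3*446 + 433
446 = 1*433 + 13
433 = 33*13 + 4
13 = 3*4 + 1
4 = 4*1 + 0
gcd = 1, so the inverse exists. Back-substitute:
1 = 13 − 3·4
1 = −3·433 + 100·13
1 = 100·446 − 103·433
1 = −103·1771 + 409·446
1 = 409·5759 − 1330·1771
1 = −1330·24807 + 5729·5759
So 5759·5729 ≡ 1 (mod 24807).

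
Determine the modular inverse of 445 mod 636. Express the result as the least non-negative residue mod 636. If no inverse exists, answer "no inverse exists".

313

Extended Euclidean algorithm:
636 = 1·445 + 191
445 = 2·191 + 63
191 = 3·63 + 2
63 = 31·2 + 1
2 = 2·1 + 0
The gcd is 1. Working backward:
1 = 63 − 31·2
1 = −31·191 + 94·63
1 = 94·445 − 219·191
1 = −219·636 + 313·445
So 445·313 ≡ 1 (mod 636).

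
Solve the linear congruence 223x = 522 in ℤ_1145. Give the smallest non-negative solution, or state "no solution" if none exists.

First find gcd(223, 1145):
1145 = 5*223 + 30
223 = 7*30 + 13
30 = 2*13 + 4
13 = 3*4 + 1
4 = 4*1 + 0
gcd = 1, so a unique solution mod 1145 exists.
Back-substitute for the Bézout coefficients:
1 = 13 − 3·4
1 = −3·30 + 7·13
1 = 7·223 − 52·30
1 = −52·1145 + 267·223
So 223·(267) ≡ 1 (mod 1145), giving 223⁻¹ ≡ 267.
x ≡ 223⁻¹·522 ≡ 267·522 ≡ 829 (mod 1145).

829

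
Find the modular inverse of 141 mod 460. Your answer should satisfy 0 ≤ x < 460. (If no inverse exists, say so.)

Apply the Euclidean algorithm to 460 and 141:
460 = 3·141 + 37
141 = 3·37 + 30
37 = 1·30 + 7
30 = 4·7 + 2
7 = 3·2 + 1
2 = 2·1 + 0
Since gcd(141, 460) = 1, back-substitute to write 1 as a combination:
1 = 7 − 3·2
1 = −3·30 + 13·7
1 = 13·37 − 16·30
1 = −16·141 + 61·37
1 = 61·460 − 199·141
Hence 141⁻¹ ≡ -199 ≡ 261 (mod 460).

261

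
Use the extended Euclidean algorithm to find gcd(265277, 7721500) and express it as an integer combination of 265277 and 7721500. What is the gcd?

1

Euclidean algorithm:
7721500 = 29×265277 + 28467
265277 = 9×28467 + 9074
28467 = 3×9074 + 1245
9074 = 7×1245 + 359
1245 = 3×359 + 168
359 = 2×168 + 23
168 = 7×23 + 7
23 = 3×7 + 2
7 = 3×2 + 1
2 = 2×1 + 0
gcd(265277, 7721500) = 1.
Express as a combination:
1 = 7 − 3·2
1 = −3·23 + 10·7
1 = 10·168 − 73·23
1 = −73·359 + 156·168
1 = 156·1245 − 541·359
1 = −541·9074 + 3943·1245
1 = 3943·28467 − 12370·9074
1 = −12370·265277 + 115273·28467
1 = 115273·7721500 − 3355287·265277
So 1 = (115273)·7721500 + (-3355287)·265277.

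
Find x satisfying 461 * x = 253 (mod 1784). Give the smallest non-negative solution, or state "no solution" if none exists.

225

First find gcd(461, 1784):
1784 = 3*461 + 401
461 = 1*401 + 60
401 = 6*60 + 41
60 = 1*41 + 19
41 = 2*19 + 3
19 = 6*3 + 1
3 = 3*1 + 0
gcd = 1, so a unique solution mod 1784 exists.
Back-substitute for the Bézout coefficients:
1 = 19 − 6·3
1 = −6·41 + 13·19
1 = 13·60 − 19·41
1 = −19·401 + 127·60
1 = 127·461 − 146·401
1 = −146·1784 + 565·461
So 461·(565) ≡ 1 (mod 1784), giving 461⁻¹ ≡ 565.
x ≡ 461⁻¹·253 ≡ 565·253 ≡ 225 (mod 1784).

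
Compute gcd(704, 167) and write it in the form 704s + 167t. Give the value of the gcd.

1

Euclidean algorithm:
704 = 4×167 + 36
167 = 4×36 + 23
36 = 1×23 + 13
23 = 1×13 + 10
13 = 1×10 + 3
10 = 3×3 + 1
3 = 3×1 + 0
gcd(704, 167) = 1.
Back-substituting:
1 = 10 − 3·3
1 = −3·13 + 4·10
1 = 4·23 − 7·13
1 = −7·36 + 11·23
1 = 11·167 − 51·36
1 = −51·704 + 215·167
So 1 = (-51)·704 + (215)·167.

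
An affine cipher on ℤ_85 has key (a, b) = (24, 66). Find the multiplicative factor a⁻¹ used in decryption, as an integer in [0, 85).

gcd(85, 24) by repeated division:
85 = 3*24 + 13
24 = 1*13 + 11
13 = 1*11 + 2
11 = 5*2 + 1
2 = 2*1 + 0
gcd = 1, so the inverse exists. Back-substitute:
1 = 11 − 5·2
1 = −5·13 + 6·11
1 = 6·24 − 11·13
1 = −11·85 + 39·24
So 24·39 ≡ 1 (mod 85).

39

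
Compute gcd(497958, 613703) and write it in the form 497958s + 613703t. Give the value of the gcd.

1

Repeated division:
613703 = 1*497958 + 115745
497958 = 4*115745 + 34978
115745 = 3*34978 + 10811
34978 = 3*10811 + 2545
10811 = 4*2545 + 631
2545 = 4*631 + 21
631 = 30*21 + 1
21 = 21*1 + 0
gcd(497958, 613703) = 1.
Express as a combination:
1 = 631 − 30·21
1 = −30·2545 + 121·631
1 = 121·10811 − 514·2545
1 = −514·34978 + 1663·10811
1 = 1663·115745 − 5503·34978
1 = −5503·497958 + 23675·115745
1 = 23675·613703 − 29178·497958
So 1 = (23675)·613703 + (-29178)·497958.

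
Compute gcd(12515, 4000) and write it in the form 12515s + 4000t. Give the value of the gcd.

Apply Euclid's algorithm to 12515 and 4000:
12515 = 3*4000 + 515
4000 = 7*515 + 395
515 = 1*395 + 120
395 = 3*120 + 35
120 = 3*35 + 15
35 = 2*15 + 5
15 = 3*5 + 0
gcd(12515, 4000) = 5.
Back-substituting:
5 = 35 − 2·15
5 = −2·120 + 7·35
5 = 7·395 − 23·120
5 = −23·515 + 30·395
5 = 30·4000 − 233·515
5 = −233·12515 + 729·4000
So 5 = (-233)·12515 + (729)·4000.

5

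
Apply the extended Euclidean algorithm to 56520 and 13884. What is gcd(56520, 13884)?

Repeated division:
56520 = 4*13884 + 984
13884 = 14*984 + 108
984 = 9*108 + 12
108 = 9*12 + 0
gcd(56520, 13884) = 12.
Express as a combination:
12 = 984 − 9·108
12 = −9·13884 + 127·984
12 = 127·56520 − 517·13884
So 12 = (127)·56520 + (-517)·13884.

12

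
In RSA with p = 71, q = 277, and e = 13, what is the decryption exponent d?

8917

φ(n) = (p−1)(q−1) = 70·276 = 19320.
Need d with 13·d ≡ 1 (mod 19320). Apply the extended Euclidean algorithm:
19320 = 1486·13 + 2
13 = 6·2 + 1
2 = 2·1 + 0
Back-substitute:
1 = 13 − 6·2
1 = −6·19320 + 8917·13
So 13·8917 ≡ 1 (mod 19320), hence d = 8917.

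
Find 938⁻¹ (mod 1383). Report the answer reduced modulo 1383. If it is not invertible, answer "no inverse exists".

Extended Euclidean algorithm:
1383 = 1*938 + 445
938 = 2*445 + 48
445 = 9*48 + 13
48 = 3*13 + 9
13 = 1*9 + 4
9 = 2*4 + 1
4 = 4*1 + 0
gcd = 1, so the inverse exists. Back-substitute:
1 = 9 − 2·4
1 = −2·13 + 3·9
1 = 3·48 − 11·13
1 = −11·445 + 102·48
1 = 102·938 − 215·445
1 = −215·1383 + 317·938
So 938·317 ≡ 1 (mod 1383).

317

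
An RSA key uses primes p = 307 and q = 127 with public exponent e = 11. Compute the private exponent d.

φ(n) = (p−1)(q−1) = 306·126 = 38556.
Need d with 11·d ≡ 1 (mod 38556). Apply the extended Euclidean algorithm:
38556 = 3505×11 + 1
11 = 11×1 + 0
Back-substitute:
1 = 38556 − 3505·11
So 11·(-3505) ≡ 1 (mod 38556), hence d ≡ -3505 ≡ 35051 (mod 38556).

35051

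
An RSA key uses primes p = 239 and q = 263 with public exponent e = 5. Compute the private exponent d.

φ(n) = (p−1)(q−1) = 238·262 = 62356.
Need d with 5·d ≡ 1 (mod 62356). Apply the extended Euclidean algorithm:
62356 = 12471·5 + 1
5 = 5·1 + 0
Back-substitute:
1 = 62356 − 12471·5
So 5·(-12471) ≡ 1 (mod 62356), hence d ≡ -12471 ≡ 49885 (mod 62356).

49885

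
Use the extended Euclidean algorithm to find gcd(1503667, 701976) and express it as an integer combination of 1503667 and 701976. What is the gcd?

11

Repeated division:
1503667 = 2*701976 + 99715
701976 = 7*99715 + 3971
99715 = 25*3971 + 440
3971 = 9*440 + 11
440 = 40*11 + 0
gcd(1503667, 701976) = 11.
Back-substituting:
11 = 3971 − 9·440
11 = −9·99715 + 226·3971
11 = 226·701976 − 1591·99715
11 = −1591·1503667 + 3408·701976
So 11 = (-1591)·1503667 + (3408)·701976.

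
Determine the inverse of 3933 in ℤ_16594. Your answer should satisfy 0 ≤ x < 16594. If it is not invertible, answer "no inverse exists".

gcd(16594, 3933) by repeated division:
16594 = 4*3933 + 862
3933 = 4*862 + 485
862 = 1*485 + 377
485 = 1*377 + 108
377 = 3*108 + 53
108 = 2*53 + 2
53 = 26*2 + 1
2 = 2*1 + 0
gcd = 1, so the inverse exists. Back-substitute:
1 = 53 − 26·2
1 = −26·108 + 53·53
1 = 53·377 − 185·108
1 = −185·485 + 238·377
1 = 238·862 − 423·485
1 = −423·3933 + 1930·862
1 = 1930·16594 − 8143·3933
Thus 3933·(-8143) ≡ 1 (mod 16594); reducing, -8143 mod 16594 = 8451.

8451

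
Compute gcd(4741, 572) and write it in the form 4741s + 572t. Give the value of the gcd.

11

Euclidean algorithm:
4741 = 8*572 + 165
572 = 3*165 + 77
165 = 2*77 + 11
77 = 7*11 + 0
gcd(4741, 572) = 11.
Express as a combination:
11 = 165 − 2·77
11 = −2·572 + 7·165
11 = 7·4741 − 58·572
So 11 = (7)·4741 + (-58)·572.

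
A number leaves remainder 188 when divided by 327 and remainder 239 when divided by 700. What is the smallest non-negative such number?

4439

Write x = 188 + 327·k. Then 327·k ≡ 239 − 188 ≡ 51 (mod 700).
Need 327⁻¹ mod 700. Extended Euclid on (700, 327):
700 = 2×327 + 46
327 = 7×46 + 5
46 = 9×5 + 1
5 = 5×1 + 0
Back-substitute:
1 = 46 − 9·5
1 = −9·327 + 64·46
1 = 64·700 − 137·327
327⁻¹ ≡ 563 (mod 700), so k ≡ 563·51 ≡ 13 (mod 700).
x = 188 + 327·13 = 4439.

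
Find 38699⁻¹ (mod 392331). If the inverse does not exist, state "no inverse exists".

gcd(392331, 38699) by repeated division:
392331 = 10*38699 + 5341
38699 = 7*5341 + 1312
5341 = 4*1312 + 93
1312 = 14*93 + 10
93 = 9*10 + 3
10 = 3*3 + 1
3 = 3*1 + 0
Since gcd(38699, 392331) = 1, back-substitute to write 1 as a combination:
1 = 10 − 3·3
1 = −3·93 + 28·10
1 = 28·1312 − 395·93
1 = −395·5341 + 1608·1312
1 = 1608·38699 − 11651·5341
1 = −11651·392331 + 118118·38699
So 38699·118118 ≡ 1 (mod 392331).

118118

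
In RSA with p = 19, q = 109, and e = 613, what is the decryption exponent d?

685

φ(n) = (p−1)(q−1) = 18·108 = 1944.
Need d with 613·d ≡ 1 (mod 1944). Apply the extended Euclidean algorithm:
1944 = 3·613 + 105
613 = 5·105 + 88
105 = 1·88 + 17
88 = 5·17 + 3
17 = 5·3 + 2
3 = 1·2 + 1
2 = 2·1 + 0
Back-substitute:
1 = 3 − 2
1 = −17 + 6·3
1 = 6·88 − 31·17
1 = −31·105 + 37·88
1 = 37·613 − 216·105
1 = −216·1944 + 685·613
So 613·685 ≡ 1 (mod 1944), hence d = 685.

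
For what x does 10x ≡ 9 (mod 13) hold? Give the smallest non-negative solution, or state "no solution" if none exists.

First find gcd(10, 13):
13 = 1·10 + 3
10 = 3·3 + 1
3 = 3·1 + 0
gcd = 1, so a unique solution mod 13 exists.
Back-substitute for the Bézout coefficients:
1 = 10 − 3·3
1 = −3·13 + 4·10
So 10·(4) ≡ 1 (mod 13), giving 10⁻¹ ≡ 4.
x ≡ 10⁻¹·9 ≡ 4·9 ≡ 10 (mod 13).

10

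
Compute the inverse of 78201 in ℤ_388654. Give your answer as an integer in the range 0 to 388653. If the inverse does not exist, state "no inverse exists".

89931

Apply the Euclidean algorithm to 388654 and 78201:
388654 = 4·78201 + 75850
78201 = 1·75850 + 2351
75850 = 32·2351 + 618
2351 = 3·618 + 497
618 = 1·497 + 121
497 = 4·121 + 13
121 = 9·13 + 4
13 = 3·4 + 1
4 = 4·1 + 0
gcd = 1, so the inverse exists. Back-substitute:
1 = 13 − 3·4
1 = −3·121 + 28·13
1 = 28·497 − 115·121
1 = −115·618 + 143·497
1 = 143·2351 − 544·618
1 = −544·75850 + 17551·2351
1 = 17551·78201 − 18095·75850
1 = −18095·388654 + 89931·78201
So 78201·89931 ≡ 1 (mod 388654).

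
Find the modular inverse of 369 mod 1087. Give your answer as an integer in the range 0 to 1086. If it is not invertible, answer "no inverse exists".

gcd(1087, 369) by repeated division:
1087 = 2·369 + 349
369 = 1·349 + 20
349 = 17·20 + 9
20 = 2·9 + 2
9 = 4·2 + 1
2 = 2·1 + 0
The gcd is 1. Working backward:
1 = 9 − 4·2
1 = −4·20 + 9·9
1 = 9·349 − 157·20
1 = −157·369 + 166·349
1 = 166·1087 − 489·369
Hence 369⁻¹ ≡ -489 ≡ 598 (mod 1087).

598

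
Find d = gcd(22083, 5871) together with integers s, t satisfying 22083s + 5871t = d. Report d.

3

Repeated division:
22083 = 3·5871 + 4470
5871 = 1·4470 + 1401
4470 = 3·1401 + 267
1401 = 5·267 + 66
267 = 4·66 + 3
66 = 22·3 + 0
gcd(22083, 5871) = 3.
Express as a combination:
3 = 267 − 4·66
3 = −4·1401 + 21·267
3 = 21·4470 − 67·1401
3 = −67·5871 + 88·4470
3 = 88·22083 − 331·5871
So 3 = (88)·22083 + (-331)·5871.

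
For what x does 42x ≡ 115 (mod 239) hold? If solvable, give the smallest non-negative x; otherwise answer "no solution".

145

First find gcd(42, 239):
239 = 5·42 + 29
42 = 1·29 + 13
29 = 2·13 + 3
13 = 4·3 + 1
3 = 3·1 + 0
gcd = 1, so a unique solution mod 239 exists.
Back-substitute for the Bézout coefficients:
1 = 13 − 4·3
1 = −4·29 + 9·13
1 = 9·42 − 13·29
1 = −13·239 + 74·42
So 42·(74) ≡ 1 (mod 239), giving 42⁻¹ ≡ 74.
x ≡ 42⁻¹·115 ≡ 74·115 ≡ 145 (mod 239).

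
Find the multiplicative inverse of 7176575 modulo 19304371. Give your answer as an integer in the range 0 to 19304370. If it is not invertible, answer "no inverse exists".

4298534

Extended Euclidean algorithm:
19304371 = 2·7176575 + 4951221
7176575 = 1·4951221 + 2225354
4951221 = 2·2225354 + 500513
2225354 = 4·500513 + 223302
500513 = 2·223302 + 53909
223302 = 4·53909 + 7666
53909 = 7·7666 + 247
7666 = 31·247 + 9
247 = 27·9 + 4
9 = 2·4 + 1
4 = 4·1 + 0
The gcd is 1. Working backward:
1 = 9 − 2·4
1 = −2·247 + 55·9
1 = 55·7666 − 1707·247
1 = −1707·53909 + 12004·7666
1 = 12004·223302 − 49723·53909
1 = −49723·500513 + 111450·223302
1 = 111450·2225354 − 495523·500513
1 = −495523·4951221 + 1102496·2225354
1 = 1102496·7176575 − 1598019·4951221
1 = −1598019·19304371 + 4298534·7176575
So 7176575·4298534 ≡ 1 (mod 19304371).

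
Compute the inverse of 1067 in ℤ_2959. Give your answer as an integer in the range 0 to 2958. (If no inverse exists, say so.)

Euclidean algorithm on 2959, 1067:
2959 = 2*1067 + 825
1067 = 1*825 + 242
825 = 3*242 + 99
242 = 2*99 + 44
99 = 2*44 + 11
44 = 4*11 + 0
gcd(1067, 2959) = 11 ≠ 1, so 1067 has no multiplicative inverse modulo 2959.

no inverse exists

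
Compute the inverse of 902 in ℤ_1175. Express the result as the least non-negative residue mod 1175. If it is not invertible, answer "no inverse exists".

538

gcd(1175, 902) by repeated division:
1175 = 1·902 + 273
902 = 3·273 + 83
273 = 3·83 + 24
83 = 3·24 + 11
24 = 2·11 + 2
11 = 5·2 + 1
2 = 2·1 + 0
gcd = 1, so the inverse exists. Back-substitute:
1 = 11 − 5·2
1 = −5·24 + 11·11
1 = 11·83 − 38·24
1 = −38·273 + 125·83
1 = 125·902 − 413·273
1 = −413·1175 + 538·902
So 902·538 ≡ 1 (mod 1175).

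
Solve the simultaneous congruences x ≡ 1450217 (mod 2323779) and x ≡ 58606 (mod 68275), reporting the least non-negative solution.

102982040381

Write x = 1450217 + 2323779·k. Then 2323779·k ≡ 58606 − 1450217 ≡ 42164 (mod 68275).
Need 2323779⁻¹ mod 68275. Extended Euclid on (68275, 2429):
68275 = 28*2429 + 263
2429 = 9*263 + 62
263 = 4*62 + 15
62 = 4*15 + 2
15 = 7*2 + 1
2 = 2*1 + 0
Back-substitute:
1 = 15 − 7·2
1 = −7·62 + 29·15
1 = 29·263 − 123·62
1 = −123·2429 + 1136·263
1 = 1136·68275 − 31931·2429
2323779⁻¹ ≡ 36344 (mod 68275), so k ≡ 36344·42164 ≡ 44316 (mod 68275).
x = 1450217 + 2323779·44316 = 102982040381.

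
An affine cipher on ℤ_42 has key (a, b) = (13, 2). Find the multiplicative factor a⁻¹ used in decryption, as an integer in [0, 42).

Extended Euclidean algorithm:
42 = 3*13 + 3
13 = 4*3 + 1
3 = 3*1 + 0
Since gcd(13, 42) = 1, back-substitute to write 1 as a combination:
1 = 13 − 4·3
1 = −4·42 + 13·13
So 13·13 ≡ 1 (mod 42).

13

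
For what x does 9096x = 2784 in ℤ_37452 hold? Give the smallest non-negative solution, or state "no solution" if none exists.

1252

First find gcd(9096, 37452):
37452 = 4·9096 + 1068
9096 = 8·1068 + 552
1068 = 1·552 + 516
552 = 1·516 + 36
516 = 14·36 + 12
36 = 3·12 + 0
gcd = 12 and 12 | 2784, so solutions exist. Divide through by 12: 758x ≡ 232 (mod 3121).
Now find 758⁻¹ mod 3121:
3121 = 4×758 + 89
758 = 8×89 + 46
89 = 1×46 + 43
46 = 1×43 + 3
43 = 14×3 + 1
3 = 3×1 + 0
Back-substitute:
1 = 43 − 14·3
1 = −14·46 + 15·43
1 = 15·89 − 29·46
1 = −29·758 + 247·89
1 = 247·3121 − 1017·758
So 758·(-1017) ≡ 1 (mod 3121), i.e. 758⁻¹ ≡ 2104.
Then x ≡ 2104·232 ≡ 1252 (mod 3121); the smallest non-negative solution is x = 1252.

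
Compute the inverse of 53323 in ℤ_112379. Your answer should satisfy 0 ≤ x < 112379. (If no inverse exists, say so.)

Extended Euclidean algorithm:
112379 = 2·53323 + 5733
53323 = 9·5733 + 1726
5733 = 3·1726 + 555
1726 = 3·555 + 61
555 = 9·61 + 6
61 = 10·6 + 1
6 = 6·1 + 0
gcd = 1, so the inverse exists. Back-substitute:
1 = 61 − 10·6
1 = −10·555 + 91·61
1 = 91·1726 − 283·555
1 = −283·5733 + 940·1726
1 = 940·53323 − 8743·5733
1 = −8743·112379 + 18426·53323
So 53323·18426 ≡ 1 (mod 112379).

18426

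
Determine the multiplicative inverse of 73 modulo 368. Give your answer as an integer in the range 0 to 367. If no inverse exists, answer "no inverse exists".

121

Run Euclid on (368, 73):
368 = 5·73 + 3
73 = 24·3 + 1
3 = 3·1 + 0
The gcd is 1. Working backward:
1 = 73 − 24·3
1 = −24·368 + 121·73
So 73·121 ≡ 1 (mod 368).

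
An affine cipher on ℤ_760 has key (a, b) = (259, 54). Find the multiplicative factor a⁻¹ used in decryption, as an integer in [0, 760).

179

Run Euclid on (760, 259):
760 = 2×259 + 242
259 = 1×242 + 17
242 = 14×17 + 4
17 = 4×4 + 1
4 = 4×1 + 0
Since gcd(259, 760) = 1, back-substitute to write 1 as a combination:
1 = 17 − 4·4
1 = −4·242 + 57·17
1 = 57·259 − 61·242
1 = −61·760 + 179·259
So 259·179 ≡ 1 (mod 760).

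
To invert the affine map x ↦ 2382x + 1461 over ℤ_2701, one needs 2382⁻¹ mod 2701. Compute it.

gcd(2701, 2382) by repeated division:
2701 = 1×2382 + 319
2382 = 7×319 + 149
319 = 2×149 + 21
149 = 7×21 + 2
21 = 10×2 + 1
2 = 2×1 + 0
Since gcd(2382, 2701) = 1, back-substitute to write 1 as a combination:
1 = 21 − 10·2
1 = −10·149 + 71·21
1 = 71·319 − 152·149
1 = −152·2382 + 1135·319
1 = 1135·2701 − 1287·2382
So 2382·(-1287) ≡ 1 (mod 2701), and -1287 ≡ 1414 (mod 2701).

1414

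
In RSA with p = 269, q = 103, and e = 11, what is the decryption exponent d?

φ(n) = (p−1)(q−1) = 268·102 = 27336.
Need d with 11·d ≡ 1 (mod 27336). Apply the extended Euclidean algorithm:
27336 = 2485×11 + 1
11 = 11×1 + 0
Back-substitute:
1 = 27336 − 2485·11
So 11·(-2485) ≡ 1 (mod 27336), hence d ≡ -2485 ≡ 24851 (mod 27336).

24851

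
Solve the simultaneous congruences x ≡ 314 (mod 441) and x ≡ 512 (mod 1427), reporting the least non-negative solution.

372959

Write x = 314 + 441·k. Then 441·k ≡ 512 − 314 ≡ 198 (mod 1427).
Need 441⁻¹ mod 1427. Extended Euclid on (1427, 441):
1427 = 3*441 + 104
441 = 4*104 + 25
104 = 4*25 + 4
25 = 6*4 + 1
4 = 4*1 + 0
Back-substitute:
1 = 25 − 6·4
1 = −6·104 + 25·25
1 = 25·441 − 106·104
1 = −106·1427 + 343·441
441⁻¹ ≡ 343 (mod 1427), so k ≡ 343·198 ≡ 845 (mod 1427).
x = 314 + 441·845 = 372959.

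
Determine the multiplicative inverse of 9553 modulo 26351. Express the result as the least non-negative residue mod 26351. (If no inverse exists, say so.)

8209

Extended Euclidean algorithm:
26351 = 2·9553 + 7245
9553 = 1·7245 + 2308
7245 = 3·2308 + 321
2308 = 7·321 + 61
321 = 5·61 + 16
61 = 3·16 + 13
16 = 1·13 + 3
13 = 4·3 + 1
3 = 3·1 + 0
gcd = 1, so the inverse exists. Back-substitute:
1 = 13 − 4·3
1 = −4·16 + 5·13
1 = 5·61 − 19·16
1 = −19·321 + 100·61
1 = 100·2308 − 719·321
1 = −719·7245 + 2257·2308
1 = 2257·9553 − 2976·7245
1 = −2976·26351 + 8209·9553
So 9553·8209 ≡ 1 (mod 26351).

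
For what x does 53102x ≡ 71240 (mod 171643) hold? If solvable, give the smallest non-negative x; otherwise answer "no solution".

82639

First find gcd(53102, 171643):
171643 = 3*53102 + 12337
53102 = 4*12337 + 3754
12337 = 3*3754 + 1075
3754 = 3*1075 + 529
1075 = 2*529 + 17
529 = 31*17 + 2
17 = 8*2 + 1
2 = 2*1 + 0
gcd = 1, so a unique solution mod 171643 exists.
Back-substitute for the Bézout coefficients:
1 = 17 − 8·2
1 = −8·529 + 249·17
1 = 249·1075 − 506·529
1 = −506·3754 + 1767·1075
1 = 1767·12337 − 5807·3754
1 = −5807·53102 + 24995·12337
1 = 24995·171643 − 80792·53102
So 53102·(-80792) ≡ 1 (mod 171643), giving 53102⁻¹ ≡ 90851.
x ≡ 53102⁻¹·71240 ≡ 90851·71240 ≡ 82639 (mod 171643).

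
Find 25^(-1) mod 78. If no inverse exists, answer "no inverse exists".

Extended Euclidean algorithm:
78 = 3·25 + 3
25 = 8·3 + 1
3 = 3·1 + 0
Since gcd(25, 78) = 1, back-substitute to write 1 as a combination:
1 = 25 − 8·3
1 = −8·78 + 25·25
So 25·25 ≡ 1 (mod 78).

25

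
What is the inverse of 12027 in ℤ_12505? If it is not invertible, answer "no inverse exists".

3898

Run Euclid on (12505, 12027):
12505 = 1·12027 + 478
12027 = 25·478 + 77
478 = 6·77 + 16
77 = 4·16 + 13
16 = 1·13 + 3
13 = 4·3 + 1
3 = 3·1 + 0
The gcd is 1. Working backward:
1 = 13 − 4·3
1 = −4·16 + 5·13
1 = 5·77 − 24·16
1 = −24·478 + 149·77
1 = 149·12027 − 3749·478
1 = −3749·12505 + 3898·12027
So 12027·3898 ≡ 1 (mod 12505).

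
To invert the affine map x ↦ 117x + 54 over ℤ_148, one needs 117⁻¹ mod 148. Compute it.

Extended Euclidean algorithm:
148 = 1*117 + 31
117 = 3*31 + 24
31 = 1*24 + 7
24 = 3*7 + 3
7 = 2*3 + 1
3 = 3*1 + 0
The gcd is 1. Working backward:
1 = 7 − 2·3
1 = −2·24 + 7·7
1 = 7·31 − 9·24
1 = −9·117 + 34·31
1 = 34·148 − 43·117
So 117·(-43) ≡ 1 (mod 148), and -43 ≡ 105 (mod 148).

105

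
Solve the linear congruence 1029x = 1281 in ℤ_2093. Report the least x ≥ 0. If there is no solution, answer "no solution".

166

First find gcd(1029, 2093):
2093 = 2·1029 + 35
1029 = 29·35 + 14
35 = 2·14 + 7
14 = 2·7 + 0
gcd = 7 and 7 | 1281, so solutions exist. Divide through by 7: 147x ≡ 183 (mod 299).
Now find 147⁻¹ mod 299:
299 = 2*147 + 5
147 = 29*5 + 2
5 = 2*2 + 1
2 = 2*1 + 0
Back-substitute:
1 = 5 − 2·2
1 = −2·147 + 59·5
1 = 59·299 − 120·147
So 147·(-120) ≡ 1 (mod 299), i.e. 147⁻¹ ≡ 179.
Then x ≡ 179·183 ≡ 166 (mod 299); the smallest non-negative solution is x = 166.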